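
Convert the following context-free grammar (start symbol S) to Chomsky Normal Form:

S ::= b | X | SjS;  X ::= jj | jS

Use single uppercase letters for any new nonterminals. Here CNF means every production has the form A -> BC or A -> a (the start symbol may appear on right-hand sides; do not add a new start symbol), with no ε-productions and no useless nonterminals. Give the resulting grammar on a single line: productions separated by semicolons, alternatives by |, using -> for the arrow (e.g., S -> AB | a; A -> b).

S -> b | AA | AS | SB; A -> j; B -> AS

No ε-productions.
After unit-elimination: S -> b | jS | jj | SjS; X -> jS | jj.
TERM: introduce A -> j and substitute in every rule of length ≥2.
BIN: S -> SAS becomes S -> SB, B -> AS.
Drop unreachable/unproductive: X.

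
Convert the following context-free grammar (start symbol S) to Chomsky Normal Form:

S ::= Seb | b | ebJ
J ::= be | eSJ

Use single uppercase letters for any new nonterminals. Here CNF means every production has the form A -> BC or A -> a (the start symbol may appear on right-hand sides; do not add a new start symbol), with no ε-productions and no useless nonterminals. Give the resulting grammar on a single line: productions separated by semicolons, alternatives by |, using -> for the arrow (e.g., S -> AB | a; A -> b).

No ε-productions.
No unit productions to eliminate.
TERM: introduce A -> b, B -> e and substitute in every rule of length ≥2.
BIN: J -> BSJ becomes J -> BC, C -> SJ; S -> BAJ becomes S -> BD, D -> AJ; S -> SBA becomes S -> SE, E -> BA.

S -> b | BD | SE; A -> b; B -> e; C -> SJ; D -> AJ; E -> BA; J -> AB | BC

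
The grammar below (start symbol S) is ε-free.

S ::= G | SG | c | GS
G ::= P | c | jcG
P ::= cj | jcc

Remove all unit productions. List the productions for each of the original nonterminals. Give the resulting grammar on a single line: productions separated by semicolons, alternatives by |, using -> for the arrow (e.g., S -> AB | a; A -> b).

Unit productions: G->P, S->G.
Unit pairs (A ⇒* B via units): (G,P), (S,G), (S,P).
S: inherits non-unit rules of {G, P, S} → GS | SG | c | cj | jcG | jcc.
G: inherits non-unit rules of {G, P} → c | cj | jcG | jcc.
P: inherits non-unit rules of {P} → cj | jcc.

S -> c | GS | SG | cj | jcG | jcc; G -> c | cj | jcG | jcc; P -> cj | jcc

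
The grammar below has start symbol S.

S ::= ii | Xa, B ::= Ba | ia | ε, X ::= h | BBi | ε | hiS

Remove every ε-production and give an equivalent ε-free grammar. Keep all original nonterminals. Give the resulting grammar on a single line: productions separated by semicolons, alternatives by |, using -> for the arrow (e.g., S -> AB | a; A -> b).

Nullable set: {B, X}.
S -> Xa: X nullable, giving Xa | a.
Drop B -> ε.
B -> Ba: B nullable, giving Ba | a.
Drop X -> ε.
X -> BBi: B, B nullable, giving BBi | Bi | i.
Unchanged (no nullable symbols): S -> ii; B -> ia; X -> h; X -> hiS.

S -> a | Xa | ii; B -> a | Ba | ia; X -> h | i | Bi | BBi | hiS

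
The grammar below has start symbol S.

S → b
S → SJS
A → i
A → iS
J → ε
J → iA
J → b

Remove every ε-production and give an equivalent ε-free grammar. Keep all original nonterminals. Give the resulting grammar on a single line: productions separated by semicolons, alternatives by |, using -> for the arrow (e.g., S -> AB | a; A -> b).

Nullable set: {J}.
S -> SJS: J nullable, giving SJS | SS.
Drop J -> ε.
Unchanged (no nullable symbols): S -> b; A -> i; A -> iS; J -> b; J -> iA.

S -> b | SS | SJS; A -> i | iS; J -> b | iA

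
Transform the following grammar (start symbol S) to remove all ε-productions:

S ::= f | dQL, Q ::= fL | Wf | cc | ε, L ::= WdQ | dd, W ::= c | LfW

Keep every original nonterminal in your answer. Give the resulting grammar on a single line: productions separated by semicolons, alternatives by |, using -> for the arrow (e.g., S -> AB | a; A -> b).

S -> f | dL | dQL; L -> Wd | dd | WdQ; Q -> Wf | cc | fL; W -> c | LfW

Nullable set: {Q}.
S -> dQL: Q nullable, giving dL | dQL.
L -> WdQ: Q nullable, giving Wd | WdQ.
Drop Q -> ε.
Unchanged (no nullable symbols): S -> f; L -> dd; Q -> Wf; Q -> cc; Q -> fL; W -> LfW; W -> c.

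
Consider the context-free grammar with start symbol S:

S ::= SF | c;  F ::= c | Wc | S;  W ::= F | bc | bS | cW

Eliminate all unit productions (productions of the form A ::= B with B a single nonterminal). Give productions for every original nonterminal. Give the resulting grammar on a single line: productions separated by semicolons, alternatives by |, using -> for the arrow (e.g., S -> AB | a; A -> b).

S -> c | SF; F -> c | SF | Wc; W -> c | SF | Wc | bS | bc | cW

Unit productions: F->S, W->F.
Unit pairs (A ⇒* B via units): (F,S), (W,F), (W,S).
S: inherits non-unit rules of {S} → SF | c.
F: inherits non-unit rules of {F, S} → SF | Wc | c.
W: inherits non-unit rules of {F, S, W} → SF | Wc | bS | bc | c | cW.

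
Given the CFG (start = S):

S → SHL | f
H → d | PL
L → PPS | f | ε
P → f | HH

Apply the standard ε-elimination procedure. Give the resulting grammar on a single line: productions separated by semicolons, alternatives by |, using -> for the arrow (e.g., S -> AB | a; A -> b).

Nullable set: {L}.
S -> SHL: L nullable, giving SH | SHL.
H -> PL: L nullable, giving P | PL.
Drop L -> ε.
Unchanged (no nullable symbols): S -> f; H -> d; L -> PPS; L -> f; P -> HH; P -> f.

S -> f | SH | SHL; H -> P | d | PL; L -> f | PPS; P -> f | HH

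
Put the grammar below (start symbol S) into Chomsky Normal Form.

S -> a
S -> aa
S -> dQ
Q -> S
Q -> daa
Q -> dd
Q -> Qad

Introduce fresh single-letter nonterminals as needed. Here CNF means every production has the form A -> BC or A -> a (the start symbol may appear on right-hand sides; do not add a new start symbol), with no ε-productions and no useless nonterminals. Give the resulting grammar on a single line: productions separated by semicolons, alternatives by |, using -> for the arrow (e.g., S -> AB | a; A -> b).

No ε-productions.
After unit-elimination: S -> a | aa | dQ; Q -> a | aa | dQ | dd | Qad | daa.
TERM: introduce A -> a, B -> d and substitute in every rule of length ≥2.
BIN: Q -> BAA becomes Q -> BC, C -> AA; Q -> QAB becomes Q -> QD, D -> AB.

S -> a | AA | BQ; A -> a; B -> d; C -> AA; D -> AB; Q -> a | AA | BB | BC | BQ | QD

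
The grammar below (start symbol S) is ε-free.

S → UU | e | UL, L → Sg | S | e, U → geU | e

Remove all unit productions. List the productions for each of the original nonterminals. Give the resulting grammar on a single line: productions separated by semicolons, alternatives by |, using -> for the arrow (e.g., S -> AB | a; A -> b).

S -> e | UL | UU; L -> e | Sg | UL | UU; U -> e | geU

Unit productions: L->S.
Unit pairs (A ⇒* B via units): (L,S).
S: inherits non-unit rules of {S} → UL | UU | e.
L: inherits non-unit rules of {L, S} → Sg | UL | UU | e.
U: inherits non-unit rules of {U} → e | geU.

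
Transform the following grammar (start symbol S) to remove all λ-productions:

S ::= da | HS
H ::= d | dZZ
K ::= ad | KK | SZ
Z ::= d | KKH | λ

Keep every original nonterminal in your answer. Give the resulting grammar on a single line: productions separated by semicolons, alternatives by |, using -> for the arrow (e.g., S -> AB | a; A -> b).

Nullable set: {Z}.
H -> dZZ: Z, Z nullable, giving d | dZ | dZZ.
K -> SZ: Z nullable, giving S | SZ.
Drop Z -> λ.
Unchanged (no nullable symbols): S -> HS; S -> da; H -> d; K -> KK; K -> ad; Z -> KKH; Z -> d.

S -> HS | da; H -> d | dZ | dZZ; K -> S | KK | SZ | ad; Z -> d | KKH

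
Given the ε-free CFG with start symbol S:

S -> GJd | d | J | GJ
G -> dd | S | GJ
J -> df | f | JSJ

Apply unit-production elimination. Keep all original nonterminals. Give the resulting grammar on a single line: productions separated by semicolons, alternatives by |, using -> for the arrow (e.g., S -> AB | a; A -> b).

S -> d | f | GJ | df | GJd | JSJ; G -> d | f | GJ | dd | df | GJd | JSJ; J -> f | df | JSJ

Unit productions: G->S, S->J.
Unit pairs (A ⇒* B via units): (G,J), (G,S), (S,J).
S: inherits non-unit rules of {J, S} → GJ | GJd | JSJ | d | df | f.
G: inherits non-unit rules of {G, J, S} → GJ | GJd | JSJ | d | dd | df | f.
J: inherits non-unit rules of {J} → JSJ | df | f.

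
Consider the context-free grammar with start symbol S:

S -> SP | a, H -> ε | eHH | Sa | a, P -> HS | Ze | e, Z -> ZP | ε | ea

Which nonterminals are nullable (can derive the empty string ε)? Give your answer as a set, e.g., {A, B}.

{H, Z}

Directly nullable (have an ε-rule): {H, Z}.
Not nullable: P, S — each has a terminal in every rule's right-hand side or depends on a non-nullable symbol.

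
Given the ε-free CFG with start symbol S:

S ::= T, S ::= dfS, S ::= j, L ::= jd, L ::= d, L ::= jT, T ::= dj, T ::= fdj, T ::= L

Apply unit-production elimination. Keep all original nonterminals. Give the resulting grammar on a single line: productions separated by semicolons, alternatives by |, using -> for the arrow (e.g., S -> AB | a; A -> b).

S -> d | j | dj | jT | jd | dfS | fdj; L -> d | jT | jd; T -> d | dj | jT | jd | fdj

Unit productions: S->T, T->L.
Unit pairs (A ⇒* B via units): (S,L), (S,T), (T,L).
S: inherits non-unit rules of {L, S, T} → d | dfS | dj | fdj | j | jT | jd.
L: inherits non-unit rules of {L} → d | jT | jd.
T: inherits non-unit rules of {L, T} → d | dj | fdj | jT | jd.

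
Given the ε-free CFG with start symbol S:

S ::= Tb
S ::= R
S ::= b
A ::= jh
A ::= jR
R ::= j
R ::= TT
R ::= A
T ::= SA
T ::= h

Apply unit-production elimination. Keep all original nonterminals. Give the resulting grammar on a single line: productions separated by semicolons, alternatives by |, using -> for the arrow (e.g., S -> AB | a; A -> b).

S -> b | j | TT | Tb | jR | jh; A -> jR | jh; R -> j | TT | jR | jh; T -> h | SA

Unit productions: R->A, S->R.
Unit pairs (A ⇒* B via units): (R,A), (S,A), (S,R).
S: inherits non-unit rules of {A, R, S} → TT | Tb | b | j | jR | jh.
A: inherits non-unit rules of {A} → jR | jh.
R: inherits non-unit rules of {A, R} → TT | j | jR | jh.
T: inherits non-unit rules of {T} → SA | h.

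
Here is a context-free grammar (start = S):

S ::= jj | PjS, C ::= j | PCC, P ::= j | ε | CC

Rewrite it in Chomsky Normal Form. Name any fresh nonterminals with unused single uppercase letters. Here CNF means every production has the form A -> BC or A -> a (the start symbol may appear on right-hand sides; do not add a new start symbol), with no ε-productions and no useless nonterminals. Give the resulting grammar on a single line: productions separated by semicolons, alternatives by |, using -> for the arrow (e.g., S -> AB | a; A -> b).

S -> AA | AS | PD; A -> j; B -> CC; C -> j | CC | PB; D -> AS; P -> j | CC

Nullable: {P}; after ε-elimination: S -> jS | jj | PjS; C -> j | CC | PCC; P -> j | CC.
No unit productions to eliminate.
TERM: introduce A -> j and substitute in every rule of length ≥2.
BIN: C -> PCC becomes C -> PB, B -> CC; S -> PAS becomes S -> PD, D -> AS.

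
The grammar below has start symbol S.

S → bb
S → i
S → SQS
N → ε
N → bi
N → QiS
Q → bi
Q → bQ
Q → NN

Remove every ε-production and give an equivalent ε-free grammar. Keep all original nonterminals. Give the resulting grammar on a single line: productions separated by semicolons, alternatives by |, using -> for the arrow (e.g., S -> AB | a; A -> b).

S -> i | SS | bb | SQS; N -> bi | iS | QiS; Q -> N | b | NN | bQ | bi

Nullable set: {N, Q}.
S -> SQS: Q nullable, giving SQS | SS.
Drop N -> ε.
N -> QiS: Q nullable, giving QiS | iS.
Q -> NN: N, N nullable, giving N | NN.
Q -> bQ: Q nullable, giving b | bQ.
Unchanged (no nullable symbols): S -> bb; S -> i; N -> bi; Q -> bi.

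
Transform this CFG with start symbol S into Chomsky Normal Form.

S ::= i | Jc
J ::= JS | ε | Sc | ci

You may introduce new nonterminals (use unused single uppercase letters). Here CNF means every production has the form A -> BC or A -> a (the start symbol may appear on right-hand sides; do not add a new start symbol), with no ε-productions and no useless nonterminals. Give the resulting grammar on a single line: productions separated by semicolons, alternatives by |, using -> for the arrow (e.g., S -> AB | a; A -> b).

Nullable: {J}; after ε-elimination: S -> c | i | Jc; J -> S | JS | Sc | ci.
After unit-elimination: S -> c | i | Jc; J -> c | i | JS | Jc | Sc | ci.
TERM: introduce A -> c, B -> i and substitute in every rule of length ≥2.

S -> c | i | JA; A -> c; B -> i; J -> c | i | AB | JA | JS | SA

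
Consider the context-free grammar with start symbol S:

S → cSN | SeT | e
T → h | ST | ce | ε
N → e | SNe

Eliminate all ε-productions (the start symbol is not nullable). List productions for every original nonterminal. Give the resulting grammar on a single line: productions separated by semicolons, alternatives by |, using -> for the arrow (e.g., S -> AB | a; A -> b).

Nullable set: {T}.
S -> SeT: T nullable, giving Se | SeT.
Drop T -> ε.
T -> ST: T nullable, giving S | ST.
Unchanged (no nullable symbols): S -> cSN; S -> e; N -> SNe; N -> e; T -> ce; T -> h.

S -> e | Se | SeT | cSN; N -> e | SNe; T -> S | h | ST | ce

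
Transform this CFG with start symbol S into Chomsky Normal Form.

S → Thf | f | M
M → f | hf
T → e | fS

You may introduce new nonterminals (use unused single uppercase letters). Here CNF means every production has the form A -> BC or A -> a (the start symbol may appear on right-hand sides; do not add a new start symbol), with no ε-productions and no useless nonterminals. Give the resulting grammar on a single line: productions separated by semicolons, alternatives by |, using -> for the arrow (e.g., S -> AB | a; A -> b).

No ε-productions.
After unit-elimination: S -> f | hf | Thf; M -> f | hf; T -> e | fS.
TERM: introduce B -> f, A -> h and substitute in every rule of length ≥2.
BIN: S -> TAB becomes S -> TC, C -> AB.
Drop unreachable/unproductive: M.

S -> f | AB | TC; A -> h; B -> f; C -> AB; T -> e | BS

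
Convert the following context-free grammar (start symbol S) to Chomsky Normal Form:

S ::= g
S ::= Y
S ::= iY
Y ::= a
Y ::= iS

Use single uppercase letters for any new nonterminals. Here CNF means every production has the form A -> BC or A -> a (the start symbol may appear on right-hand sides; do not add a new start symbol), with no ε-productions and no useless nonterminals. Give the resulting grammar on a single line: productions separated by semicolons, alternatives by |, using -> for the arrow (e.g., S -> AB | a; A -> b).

No ε-productions.
After unit-elimination: S -> a | g | iS | iY; Y -> a | iS.
TERM: introduce A -> i and substitute in every rule of length ≥2.

S -> a | g | AS | AY; A -> i; Y -> a | AS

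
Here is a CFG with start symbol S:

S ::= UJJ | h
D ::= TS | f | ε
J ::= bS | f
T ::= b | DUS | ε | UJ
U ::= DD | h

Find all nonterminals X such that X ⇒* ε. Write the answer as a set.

Directly nullable (have an ε-rule): {D, T}.
U is nullable via U -> DD (every symbol on the right is already known nullable).
Not nullable: J, S — each has a terminal in every rule's right-hand side or depends on a non-nullable symbol.

{D, T, U}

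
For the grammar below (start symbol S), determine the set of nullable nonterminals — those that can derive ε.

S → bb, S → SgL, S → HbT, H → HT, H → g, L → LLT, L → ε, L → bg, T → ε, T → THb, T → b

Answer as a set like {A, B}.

Directly nullable (have an ε-rule): {L, T}.
Not nullable: H, S — each has a terminal in every rule's right-hand side or depends on a non-nullable symbol.

{L, T}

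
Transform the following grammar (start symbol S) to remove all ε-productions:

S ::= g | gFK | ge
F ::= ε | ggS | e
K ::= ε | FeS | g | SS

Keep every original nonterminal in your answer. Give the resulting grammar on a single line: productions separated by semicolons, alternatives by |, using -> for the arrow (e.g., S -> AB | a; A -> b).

S -> g | gF | gK | ge | gFK; F -> e | ggS; K -> g | SS | eS | FeS

Nullable set: {F, K}.
S -> gFK: F, K nullable, giving g | gF | gFK | gK.
Drop F -> ε.
Drop K -> ε.
K -> FeS: F nullable, giving FeS | eS.
Unchanged (no nullable symbols): S -> g; S -> ge; F -> e; F -> ggS; K -> SS; K -> g.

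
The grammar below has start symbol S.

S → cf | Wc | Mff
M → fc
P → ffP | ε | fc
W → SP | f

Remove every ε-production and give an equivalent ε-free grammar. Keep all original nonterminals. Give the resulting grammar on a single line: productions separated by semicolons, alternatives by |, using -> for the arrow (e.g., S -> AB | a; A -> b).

Nullable set: {P}.
Drop P -> ε.
P -> ffP: P nullable, giving ff | ffP.
W -> SP: P nullable, giving S | SP.
Unchanged (no nullable symbols): S -> Mff; S -> Wc; S -> cf; M -> fc; P -> fc; W -> f.

S -> Wc | cf | Mff; M -> fc; P -> fc | ff | ffP; W -> S | f | SP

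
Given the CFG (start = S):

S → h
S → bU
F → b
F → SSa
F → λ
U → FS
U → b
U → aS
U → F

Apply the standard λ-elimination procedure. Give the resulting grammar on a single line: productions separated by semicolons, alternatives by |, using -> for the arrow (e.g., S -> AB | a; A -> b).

Nullable set: {F, U}.
S -> bU: U nullable, giving b | bU.
Drop F -> λ.
U -> F: F nullable, giving F.
U -> FS: F nullable, giving FS | S.
Unchanged (no nullable symbols): S -> h; F -> SSa; F -> b; U -> aS; U -> b.

S -> b | h | bU; F -> b | SSa; U -> F | S | b | FS | aS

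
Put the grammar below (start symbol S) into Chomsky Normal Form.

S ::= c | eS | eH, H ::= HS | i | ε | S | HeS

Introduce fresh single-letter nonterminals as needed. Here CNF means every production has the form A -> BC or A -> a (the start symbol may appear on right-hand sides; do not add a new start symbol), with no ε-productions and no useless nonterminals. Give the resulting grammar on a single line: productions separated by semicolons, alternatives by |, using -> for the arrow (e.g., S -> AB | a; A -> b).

Nullable: {H}; after ε-elimination: S -> c | e | eH | eS; H -> S | i | HS | eS | HeS.
After unit-elimination: S -> c | e | eH | eS; H -> c | e | i | HS | eH | eS | HeS.
TERM: introduce A -> e and substitute in every rule of length ≥2.
BIN: H -> HAS becomes H -> HB, B -> AS.

S -> c | e | AH | AS; A -> e; B -> AS; H -> c | e | i | AH | AS | HB | HS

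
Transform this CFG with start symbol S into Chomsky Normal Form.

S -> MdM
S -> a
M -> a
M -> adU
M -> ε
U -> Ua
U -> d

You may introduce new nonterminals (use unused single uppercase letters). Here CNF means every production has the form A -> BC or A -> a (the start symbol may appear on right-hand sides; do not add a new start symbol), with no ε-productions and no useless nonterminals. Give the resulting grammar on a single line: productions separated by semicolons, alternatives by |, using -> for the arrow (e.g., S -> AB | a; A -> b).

Nullable: {M}; after ε-elimination: S -> a | d | Md | dM | MdM; M -> a | adU; U -> d | Ua.
No unit productions to eliminate.
TERM: introduce A -> a, B -> d and substitute in every rule of length ≥2.
BIN: M -> ABU becomes M -> AC, C -> BU; S -> MBM becomes S -> MD, D -> BM.

S -> a | d | BM | MB | MD; A -> a; B -> d; C -> BU; D -> BM; M -> a | AC; U -> d | UA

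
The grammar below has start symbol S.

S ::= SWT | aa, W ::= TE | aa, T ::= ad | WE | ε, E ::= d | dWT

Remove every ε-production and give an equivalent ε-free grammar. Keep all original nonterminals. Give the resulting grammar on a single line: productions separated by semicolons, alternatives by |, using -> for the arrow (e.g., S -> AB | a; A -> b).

Nullable set: {T}.
S -> SWT: T nullable, giving SW | SWT.
E -> dWT: T nullable, giving dW | dWT.
Drop T -> ε.
W -> TE: T nullable, giving E | TE.
Unchanged (no nullable symbols): S -> aa; E -> d; T -> WE; T -> ad; W -> aa.

S -> SW | aa | SWT; E -> d | dW | dWT; T -> WE | ad; W -> E | TE | aa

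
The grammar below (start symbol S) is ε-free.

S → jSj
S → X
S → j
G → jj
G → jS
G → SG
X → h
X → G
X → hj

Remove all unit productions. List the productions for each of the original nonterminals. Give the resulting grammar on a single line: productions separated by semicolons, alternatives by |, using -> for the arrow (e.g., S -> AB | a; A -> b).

Unit productions: S->X, X->G.
Unit pairs (A ⇒* B via units): (S,G), (S,X), (X,G).
S: inherits non-unit rules of {G, S, X} → SG | h | hj | j | jS | jSj | jj.
G: inherits non-unit rules of {G} → SG | jS | jj.
X: inherits non-unit rules of {G, X} → SG | h | hj | jS | jj.

S -> h | j | SG | hj | jS | jj | jSj; G -> SG | jS | jj; X -> h | SG | hj | jS | jj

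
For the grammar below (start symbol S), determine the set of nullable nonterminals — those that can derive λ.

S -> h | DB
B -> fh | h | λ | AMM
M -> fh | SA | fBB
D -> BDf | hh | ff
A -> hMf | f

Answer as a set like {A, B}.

Directly nullable (have an ε-rule): {B}.
Not nullable: A, D, M, S — each has a terminal in every rule's right-hand side or depends on a non-nullable symbol.

{B}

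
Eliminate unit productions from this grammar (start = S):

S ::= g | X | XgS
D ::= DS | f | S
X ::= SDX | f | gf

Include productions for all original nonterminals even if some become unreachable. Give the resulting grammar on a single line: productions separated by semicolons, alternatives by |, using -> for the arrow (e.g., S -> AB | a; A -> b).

S -> f | g | gf | SDX | XgS; D -> f | g | DS | gf | SDX | XgS; X -> f | gf | SDX

Unit productions: D->S, S->X.
Unit pairs (A ⇒* B via units): (D,S), (D,X), (S,X).
S: inherits non-unit rules of {S, X} → SDX | XgS | f | g | gf.
D: inherits non-unit rules of {D, S, X} → DS | SDX | XgS | f | g | gf.
X: inherits non-unit rules of {X} → SDX | f | gf.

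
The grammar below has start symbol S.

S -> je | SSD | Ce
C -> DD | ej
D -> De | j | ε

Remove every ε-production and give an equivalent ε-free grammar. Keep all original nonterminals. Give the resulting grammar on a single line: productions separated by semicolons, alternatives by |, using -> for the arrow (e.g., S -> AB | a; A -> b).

S -> e | Ce | SS | je | SSD; C -> D | DD | ej; D -> e | j | De

Nullable set: {C, D}.
S -> Ce: C nullable, giving Ce | e.
S -> SSD: D nullable, giving SS | SSD.
C -> DD: D, D nullable, giving D | DD.
Drop D -> ε.
D -> De: D nullable, giving De | e.
Unchanged (no nullable symbols): S -> je; C -> ej; D -> j.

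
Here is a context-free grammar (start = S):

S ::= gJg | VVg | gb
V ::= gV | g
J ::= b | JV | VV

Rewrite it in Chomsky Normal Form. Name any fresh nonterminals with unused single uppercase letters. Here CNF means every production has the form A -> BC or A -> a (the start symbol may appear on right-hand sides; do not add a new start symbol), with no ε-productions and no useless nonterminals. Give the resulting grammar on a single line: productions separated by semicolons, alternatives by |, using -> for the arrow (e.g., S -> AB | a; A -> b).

S -> AB | AC | VD; A -> g; B -> b; C -> JA; D -> VA; J -> b | JV | VV; V -> g | AV

No ε-productions.
No unit productions to eliminate.
TERM: introduce B -> b, A -> g and substitute in every rule of length ≥2.
BIN: S -> AJA becomes S -> AC, C -> JA; S -> VVA becomes S -> VD, D -> VA.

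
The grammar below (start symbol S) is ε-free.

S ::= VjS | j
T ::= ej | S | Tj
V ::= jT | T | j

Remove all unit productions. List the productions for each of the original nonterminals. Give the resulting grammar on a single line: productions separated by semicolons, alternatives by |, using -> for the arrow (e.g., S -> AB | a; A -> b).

Unit productions: T->S, V->T.
Unit pairs (A ⇒* B via units): (T,S), (V,S), (V,T).
S: inherits non-unit rules of {S} → VjS | j.
T: inherits non-unit rules of {S, T} → Tj | VjS | ej | j.
V: inherits non-unit rules of {S, T, V} → Tj | VjS | ej | j | jT.

S -> j | VjS; T -> j | Tj | ej | VjS; V -> j | Tj | ej | jT | VjS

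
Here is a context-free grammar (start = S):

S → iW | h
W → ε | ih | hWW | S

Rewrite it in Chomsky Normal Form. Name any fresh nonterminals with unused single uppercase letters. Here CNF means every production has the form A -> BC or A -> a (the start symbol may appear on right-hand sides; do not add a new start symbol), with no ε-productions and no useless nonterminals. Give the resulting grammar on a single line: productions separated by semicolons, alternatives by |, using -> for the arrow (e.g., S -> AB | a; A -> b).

Nullable: {W}; after ε-elimination: S -> h | i | iW; W -> S | h | hW | ih | hWW.
After unit-elimination: S -> h | i | iW; W -> h | i | hW | iW | ih | hWW.
TERM: introduce B -> h, A -> i and substitute in every rule of length ≥2.
BIN: W -> BWW becomes W -> BC, C -> WW.

S -> h | i | AW; A -> i; B -> h; C -> WW; W -> h | i | AB | AW | BC | BW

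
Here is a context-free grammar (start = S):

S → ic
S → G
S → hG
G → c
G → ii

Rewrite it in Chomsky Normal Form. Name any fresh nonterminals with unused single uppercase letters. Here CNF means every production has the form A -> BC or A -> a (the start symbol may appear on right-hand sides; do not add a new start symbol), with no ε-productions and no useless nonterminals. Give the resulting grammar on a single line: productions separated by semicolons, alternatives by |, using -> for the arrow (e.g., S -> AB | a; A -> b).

No ε-productions.
After unit-elimination: S -> c | hG | ic | ii; G -> c | ii.
TERM: introduce C -> c, B -> h, A -> i and substitute in every rule of length ≥2.

S -> c | AA | AC | BG; A -> i; B -> h; C -> c; G -> c | AA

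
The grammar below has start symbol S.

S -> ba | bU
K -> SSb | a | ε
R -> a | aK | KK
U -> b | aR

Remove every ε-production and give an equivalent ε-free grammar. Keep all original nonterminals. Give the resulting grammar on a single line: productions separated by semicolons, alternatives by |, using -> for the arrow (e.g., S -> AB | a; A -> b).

Nullable set: {K, R}.
Drop K -> ε.
R -> KK: K, K nullable, giving K | KK.
R -> aK: K nullable, giving a | aK.
U -> aR: R nullable, giving a | aR.
Unchanged (no nullable symbols): S -> bU; S -> ba; K -> SSb; K -> a; R -> a; U -> b.

S -> bU | ba; K -> a | SSb; R -> K | a | KK | aK; U -> a | b | aR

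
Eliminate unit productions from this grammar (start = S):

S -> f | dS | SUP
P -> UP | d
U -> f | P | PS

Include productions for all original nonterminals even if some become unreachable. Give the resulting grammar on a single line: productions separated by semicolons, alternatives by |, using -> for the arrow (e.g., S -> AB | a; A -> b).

S -> f | dS | SUP; P -> d | UP; U -> d | f | PS | UP

Unit productions: U->P.
Unit pairs (A ⇒* B via units): (U,P).
S: inherits non-unit rules of {S} → SUP | dS | f.
P: inherits non-unit rules of {P} → UP | d.
U: inherits non-unit rules of {P, U} → PS | UP | d | f.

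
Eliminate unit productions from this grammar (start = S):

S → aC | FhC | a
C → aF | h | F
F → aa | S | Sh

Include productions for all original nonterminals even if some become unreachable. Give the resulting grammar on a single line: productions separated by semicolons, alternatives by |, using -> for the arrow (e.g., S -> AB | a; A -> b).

S -> a | aC | FhC; C -> a | h | Sh | aC | aF | aa | FhC; F -> a | Sh | aC | aa | FhC

Unit productions: C->F, F->S.
Unit pairs (A ⇒* B via units): (C,F), (C,S), (F,S).
S: inherits non-unit rules of {S} → FhC | a | aC.
C: inherits non-unit rules of {C, F, S} → FhC | Sh | a | aC | aF | aa | h.
F: inherits non-unit rules of {F, S} → FhC | Sh | a | aC | aa.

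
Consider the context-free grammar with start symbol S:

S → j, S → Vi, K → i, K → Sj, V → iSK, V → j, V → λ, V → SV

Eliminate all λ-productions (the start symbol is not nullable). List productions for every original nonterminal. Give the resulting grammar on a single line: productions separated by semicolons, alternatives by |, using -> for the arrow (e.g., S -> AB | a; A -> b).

Nullable set: {V}.
S -> Vi: V nullable, giving Vi | i.
Drop V -> λ.
V -> SV: V nullable, giving S | SV.
Unchanged (no nullable symbols): S -> j; K -> Sj; K -> i; V -> iSK; V -> j.

S -> i | j | Vi; K -> i | Sj; V -> S | j | SV | iSK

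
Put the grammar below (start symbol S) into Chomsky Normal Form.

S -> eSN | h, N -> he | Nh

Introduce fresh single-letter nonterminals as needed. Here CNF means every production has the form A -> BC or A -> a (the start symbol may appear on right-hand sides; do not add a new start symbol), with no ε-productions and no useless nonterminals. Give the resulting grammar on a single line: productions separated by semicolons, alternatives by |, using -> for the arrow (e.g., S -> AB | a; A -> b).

No ε-productions.
No unit productions to eliminate.
TERM: introduce B -> e, A -> h and substitute in every rule of length ≥2.
BIN: S -> BSN becomes S -> BC, C -> SN.

S -> h | BC; A -> h; B -> e; C -> SN; N -> AB | NA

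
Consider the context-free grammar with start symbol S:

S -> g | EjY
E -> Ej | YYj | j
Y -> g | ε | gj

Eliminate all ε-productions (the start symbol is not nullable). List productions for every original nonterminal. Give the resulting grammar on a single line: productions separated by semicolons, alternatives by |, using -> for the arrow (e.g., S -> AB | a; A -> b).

S -> g | Ej | EjY; E -> j | Ej | Yj | YYj; Y -> g | gj

Nullable set: {Y}.
S -> EjY: Y nullable, giving Ej | EjY.
E -> YYj: Y, Y nullable, giving YYj | Yj | j.
Drop Y -> ε.
Unchanged (no nullable symbols): S -> g; E -> Ej; E -> j; Y -> g; Y -> gj.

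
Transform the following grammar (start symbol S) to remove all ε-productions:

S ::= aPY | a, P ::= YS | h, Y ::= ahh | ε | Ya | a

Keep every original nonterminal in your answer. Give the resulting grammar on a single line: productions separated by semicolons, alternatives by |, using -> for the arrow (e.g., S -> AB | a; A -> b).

S -> a | aP | aPY; P -> S | h | YS; Y -> a | Ya | ahh

Nullable set: {Y}.
S -> aPY: Y nullable, giving aP | aPY.
P -> YS: Y nullable, giving S | YS.
Drop Y -> ε.
Y -> Ya: Y nullable, giving Ya | a.
Unchanged (no nullable symbols): S -> a; P -> h; Y -> a; Y -> ahh.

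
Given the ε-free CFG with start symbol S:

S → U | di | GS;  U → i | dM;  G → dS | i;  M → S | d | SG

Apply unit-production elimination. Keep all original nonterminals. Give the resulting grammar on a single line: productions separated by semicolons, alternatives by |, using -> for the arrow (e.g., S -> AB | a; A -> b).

Unit productions: M->S, S->U.
Unit pairs (A ⇒* B via units): (M,S), (M,U), (S,U).
S: inherits non-unit rules of {S, U} → GS | dM | di | i.
G: inherits non-unit rules of {G} → dS | i.
M: inherits non-unit rules of {M, S, U} → GS | SG | d | dM | di | i.
U: inherits non-unit rules of {U} → dM | i.

S -> i | GS | dM | di; G -> i | dS; M -> d | i | GS | SG | dM | di; U -> i | dM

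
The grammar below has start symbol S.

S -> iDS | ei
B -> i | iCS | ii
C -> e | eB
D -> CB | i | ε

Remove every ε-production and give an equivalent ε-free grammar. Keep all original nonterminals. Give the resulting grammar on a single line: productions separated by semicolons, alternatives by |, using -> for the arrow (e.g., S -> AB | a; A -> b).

S -> ei | iS | iDS; B -> i | ii | iCS; C -> e | eB; D -> i | CB

Nullable set: {D}.
S -> iDS: D nullable, giving iDS | iS.
Drop D -> ε.
Unchanged (no nullable symbols): S -> ei; B -> i; B -> iCS; B -> ii; C -> e; C -> eB; D -> CB; D -> i.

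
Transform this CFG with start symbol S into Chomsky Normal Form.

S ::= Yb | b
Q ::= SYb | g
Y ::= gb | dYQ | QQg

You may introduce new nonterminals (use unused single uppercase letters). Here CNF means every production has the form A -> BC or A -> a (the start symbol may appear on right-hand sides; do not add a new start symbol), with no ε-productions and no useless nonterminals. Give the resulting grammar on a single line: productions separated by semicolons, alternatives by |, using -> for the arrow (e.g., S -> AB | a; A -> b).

S -> b | YA; A -> b; B -> g; C -> d; D -> YA; E -> YQ; F -> QB; Q -> g | SD; Y -> BA | CE | QF

No ε-productions.
No unit productions to eliminate.
TERM: introduce A -> b, C -> d, B -> g and substitute in every rule of length ≥2.
BIN: Q -> SYA becomes Q -> SD, D -> YA; Y -> CYQ becomes Y -> CE, E -> YQ; Y -> QQB becomes Y -> QF, F -> QB.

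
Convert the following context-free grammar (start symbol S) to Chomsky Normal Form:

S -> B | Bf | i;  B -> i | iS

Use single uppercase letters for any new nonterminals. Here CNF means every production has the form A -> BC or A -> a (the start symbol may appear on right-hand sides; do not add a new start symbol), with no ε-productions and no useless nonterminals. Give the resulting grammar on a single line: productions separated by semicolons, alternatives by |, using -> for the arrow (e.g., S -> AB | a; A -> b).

No ε-productions.
After unit-elimination: S -> i | Bf | iS; B -> i | iS.
TERM: introduce C -> f, A -> i and substitute in every rule of length ≥2.

S -> i | AS | BC; A -> i; B -> i | AS; C -> f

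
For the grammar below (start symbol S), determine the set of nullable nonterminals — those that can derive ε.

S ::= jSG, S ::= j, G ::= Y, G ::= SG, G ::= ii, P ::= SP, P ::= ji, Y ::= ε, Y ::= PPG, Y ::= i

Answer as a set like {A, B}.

Directly nullable (have an ε-rule): {Y}.
G is nullable via G -> Y (every symbol on the right is already known nullable).
Not nullable: P, S — each has a terminal in every rule's right-hand side or depends on a non-nullable symbol.

{G, Y}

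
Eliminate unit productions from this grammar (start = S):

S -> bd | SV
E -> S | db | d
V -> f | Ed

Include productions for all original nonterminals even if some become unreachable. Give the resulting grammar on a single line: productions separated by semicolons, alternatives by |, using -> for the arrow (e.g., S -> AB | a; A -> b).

Unit productions: E->S.
Unit pairs (A ⇒* B via units): (E,S).
S: inherits non-unit rules of {S} → SV | bd.
E: inherits non-unit rules of {E, S} → SV | bd | d | db.
V: inherits non-unit rules of {V} → Ed | f.

S -> SV | bd; E -> d | SV | bd | db; V -> f | Ed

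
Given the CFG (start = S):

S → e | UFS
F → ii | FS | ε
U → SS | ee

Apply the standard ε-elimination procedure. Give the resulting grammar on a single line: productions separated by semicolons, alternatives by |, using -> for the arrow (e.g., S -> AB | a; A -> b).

Nullable set: {F}.
S -> UFS: F nullable, giving UFS | US.
Drop F -> ε.
F -> FS: F nullable, giving FS | S.
Unchanged (no nullable symbols): S -> e; F -> ii; U -> SS; U -> ee.

S -> e | US | UFS; F -> S | FS | ii; U -> SS | ee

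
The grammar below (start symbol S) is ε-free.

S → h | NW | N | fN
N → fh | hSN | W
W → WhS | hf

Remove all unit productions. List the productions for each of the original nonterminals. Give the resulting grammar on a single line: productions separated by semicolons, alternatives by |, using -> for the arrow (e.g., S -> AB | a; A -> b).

Unit productions: N->W, S->N.
Unit pairs (A ⇒* B via units): (N,W), (S,N), (S,W).
S: inherits non-unit rules of {N, S, W} → NW | WhS | fN | fh | h | hSN | hf.
N: inherits non-unit rules of {N, W} → WhS | fh | hSN | hf.
W: inherits non-unit rules of {W} → WhS | hf.

S -> h | NW | fN | fh | hf | WhS | hSN; N -> fh | hf | WhS | hSN; W -> hf | WhS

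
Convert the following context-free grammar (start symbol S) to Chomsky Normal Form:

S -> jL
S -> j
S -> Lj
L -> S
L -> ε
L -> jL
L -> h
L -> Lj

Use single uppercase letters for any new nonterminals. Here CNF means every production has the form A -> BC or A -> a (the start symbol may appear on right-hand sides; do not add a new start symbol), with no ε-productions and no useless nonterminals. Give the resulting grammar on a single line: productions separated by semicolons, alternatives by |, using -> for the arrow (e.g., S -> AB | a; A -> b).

S -> j | AL | LA; A -> j; L -> h | j | AL | LA

Nullable: {L}; after ε-elimination: S -> j | Lj | jL; L -> S | h | j | Lj | jL.
After unit-elimination: S -> j | Lj | jL; L -> h | j | Lj | jL.
TERM: introduce A -> j and substitute in every rule of length ≥2.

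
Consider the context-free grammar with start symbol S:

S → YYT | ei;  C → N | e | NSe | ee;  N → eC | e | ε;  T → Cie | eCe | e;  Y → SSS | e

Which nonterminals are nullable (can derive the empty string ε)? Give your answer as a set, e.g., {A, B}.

{C, N}

Directly nullable (have an ε-rule): {N}.
C is nullable via C -> N (every symbol on the right is already known nullable).
Not nullable: S, T, Y — each has a terminal in every rule's right-hand side or depends on a non-nullable symbol.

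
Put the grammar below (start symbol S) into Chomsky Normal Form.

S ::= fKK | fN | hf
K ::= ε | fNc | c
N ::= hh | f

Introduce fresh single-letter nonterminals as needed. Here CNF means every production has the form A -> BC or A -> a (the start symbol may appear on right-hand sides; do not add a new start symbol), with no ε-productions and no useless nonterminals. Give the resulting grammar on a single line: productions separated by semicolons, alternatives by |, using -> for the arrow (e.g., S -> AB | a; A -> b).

S -> f | AE | AK | AN | CA; A -> f; B -> c; C -> h; D -> NB; E -> KK; K -> c | AD; N -> f | CC

Nullable: {K}; after ε-elimination: S -> f | fK | fN | hf | fKK; K -> c | fNc; N -> f | hh.
No unit productions to eliminate.
TERM: introduce B -> c, A -> f, C -> h and substitute in every rule of length ≥2.
BIN: K -> ANB becomes K -> AD, D -> NB; S -> AKK becomes S -> AE, E -> KK.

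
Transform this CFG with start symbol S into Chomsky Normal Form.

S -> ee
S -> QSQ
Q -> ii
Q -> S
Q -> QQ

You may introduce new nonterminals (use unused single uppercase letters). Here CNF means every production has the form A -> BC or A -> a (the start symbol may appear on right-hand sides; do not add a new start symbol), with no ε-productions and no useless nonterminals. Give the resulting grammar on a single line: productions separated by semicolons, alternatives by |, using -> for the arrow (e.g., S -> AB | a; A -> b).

No ε-productions.
After unit-elimination: S -> ee | QSQ; Q -> QQ | ee | ii | QSQ.
TERM: introduce A -> e, B -> i and substitute in every rule of length ≥2.
BIN: Q -> QSQ becomes Q -> QC, C -> SQ; S -> QSQ becomes S -> QD, D -> SQ.

S -> AA | QD; A -> e; B -> i; C -> SQ; D -> SQ; Q -> AA | BB | QC | QQ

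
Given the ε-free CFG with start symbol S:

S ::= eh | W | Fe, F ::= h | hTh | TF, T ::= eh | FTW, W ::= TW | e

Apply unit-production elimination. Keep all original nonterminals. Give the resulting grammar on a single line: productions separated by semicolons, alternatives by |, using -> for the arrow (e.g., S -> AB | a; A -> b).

S -> e | Fe | TW | eh; F -> h | TF | hTh; T -> eh | FTW; W -> e | TW

Unit productions: S->W.
Unit pairs (A ⇒* B via units): (S,W).
S: inherits non-unit rules of {S, W} → Fe | TW | e | eh.
F: inherits non-unit rules of {F} → TF | h | hTh.
T: inherits non-unit rules of {T} → FTW | eh.
W: inherits non-unit rules of {W} → TW | e.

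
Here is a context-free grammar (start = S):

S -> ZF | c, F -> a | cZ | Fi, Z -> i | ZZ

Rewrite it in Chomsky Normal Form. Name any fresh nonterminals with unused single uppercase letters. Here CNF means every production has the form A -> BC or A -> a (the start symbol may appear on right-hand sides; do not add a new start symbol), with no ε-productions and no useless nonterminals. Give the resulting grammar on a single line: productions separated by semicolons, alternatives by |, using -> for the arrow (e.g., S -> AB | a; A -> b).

No ε-productions.
No unit productions to eliminate.
TERM: introduce B -> c, A -> i and substitute in every rule of length ≥2.

S -> c | ZF; A -> i; B -> c; F -> a | BZ | FA; Z -> i | ZZ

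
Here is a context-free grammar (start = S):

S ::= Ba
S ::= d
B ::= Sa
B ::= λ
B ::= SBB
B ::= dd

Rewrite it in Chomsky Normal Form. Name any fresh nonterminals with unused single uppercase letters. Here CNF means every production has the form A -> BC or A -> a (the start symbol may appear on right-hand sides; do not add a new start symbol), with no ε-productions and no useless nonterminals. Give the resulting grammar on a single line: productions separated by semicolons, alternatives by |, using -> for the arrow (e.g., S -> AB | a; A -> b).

Nullable: {B}; after ε-elimination: S -> a | d | Ba; B -> S | SB | Sa | dd | SBB.
After unit-elimination: S -> a | d | Ba; B -> a | d | Ba | SB | Sa | dd | SBB.
TERM: introduce A -> a, C -> d and substitute in every rule of length ≥2.
BIN: B -> SBB becomes B -> SD, D -> BB.

S -> a | d | BA; A -> a; B -> a | d | BA | CC | SA | SB | SD; C -> d; D -> BB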